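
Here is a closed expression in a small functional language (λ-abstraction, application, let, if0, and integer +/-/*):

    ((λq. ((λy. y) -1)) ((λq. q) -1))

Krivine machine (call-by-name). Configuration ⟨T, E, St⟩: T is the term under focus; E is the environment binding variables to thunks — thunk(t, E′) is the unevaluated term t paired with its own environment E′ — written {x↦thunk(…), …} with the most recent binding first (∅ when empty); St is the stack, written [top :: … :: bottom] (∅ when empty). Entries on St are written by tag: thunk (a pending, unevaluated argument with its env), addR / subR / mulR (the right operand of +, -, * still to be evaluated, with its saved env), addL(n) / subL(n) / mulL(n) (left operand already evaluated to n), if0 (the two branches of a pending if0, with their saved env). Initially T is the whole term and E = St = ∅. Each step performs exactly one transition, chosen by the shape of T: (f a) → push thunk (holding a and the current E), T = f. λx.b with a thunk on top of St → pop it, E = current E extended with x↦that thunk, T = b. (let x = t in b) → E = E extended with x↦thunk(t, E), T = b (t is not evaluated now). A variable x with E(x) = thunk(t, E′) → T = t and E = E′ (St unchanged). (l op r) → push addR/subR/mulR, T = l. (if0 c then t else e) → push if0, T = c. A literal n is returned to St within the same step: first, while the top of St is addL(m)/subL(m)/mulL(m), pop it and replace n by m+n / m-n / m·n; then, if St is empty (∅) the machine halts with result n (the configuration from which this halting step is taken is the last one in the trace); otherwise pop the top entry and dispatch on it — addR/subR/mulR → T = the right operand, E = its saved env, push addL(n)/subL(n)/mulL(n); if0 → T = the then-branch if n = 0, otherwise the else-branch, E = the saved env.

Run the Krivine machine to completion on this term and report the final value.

[0] ⟨T=((λq. ((λy. y) -1)) ((λq. q) -1)); E=∅; St=∅⟩
[1] ⟨T=(λq. ((λy. y) -1)); E=∅; St=[thunk]⟩
[2] ⟨T=((λy. y) -1); E={q↦thunk(((λq. q) -1), ∅)}; St=∅⟩
[3] ⟨T=(λy. y); E={q↦thunk(((λq. q) -1), ∅)}; St=[thunk]⟩
[4] ⟨T=y; E={y↦thunk(-1, {q↦thunk(((λq. q) -1), ∅)}), q↦thunk(((λq. q) -1), ∅)}; St=∅⟩
[5] ⟨T=-1; E={q↦thunk(((λq. q) -1), ∅)}; St=∅⟩
→ final value -1

Answer: -1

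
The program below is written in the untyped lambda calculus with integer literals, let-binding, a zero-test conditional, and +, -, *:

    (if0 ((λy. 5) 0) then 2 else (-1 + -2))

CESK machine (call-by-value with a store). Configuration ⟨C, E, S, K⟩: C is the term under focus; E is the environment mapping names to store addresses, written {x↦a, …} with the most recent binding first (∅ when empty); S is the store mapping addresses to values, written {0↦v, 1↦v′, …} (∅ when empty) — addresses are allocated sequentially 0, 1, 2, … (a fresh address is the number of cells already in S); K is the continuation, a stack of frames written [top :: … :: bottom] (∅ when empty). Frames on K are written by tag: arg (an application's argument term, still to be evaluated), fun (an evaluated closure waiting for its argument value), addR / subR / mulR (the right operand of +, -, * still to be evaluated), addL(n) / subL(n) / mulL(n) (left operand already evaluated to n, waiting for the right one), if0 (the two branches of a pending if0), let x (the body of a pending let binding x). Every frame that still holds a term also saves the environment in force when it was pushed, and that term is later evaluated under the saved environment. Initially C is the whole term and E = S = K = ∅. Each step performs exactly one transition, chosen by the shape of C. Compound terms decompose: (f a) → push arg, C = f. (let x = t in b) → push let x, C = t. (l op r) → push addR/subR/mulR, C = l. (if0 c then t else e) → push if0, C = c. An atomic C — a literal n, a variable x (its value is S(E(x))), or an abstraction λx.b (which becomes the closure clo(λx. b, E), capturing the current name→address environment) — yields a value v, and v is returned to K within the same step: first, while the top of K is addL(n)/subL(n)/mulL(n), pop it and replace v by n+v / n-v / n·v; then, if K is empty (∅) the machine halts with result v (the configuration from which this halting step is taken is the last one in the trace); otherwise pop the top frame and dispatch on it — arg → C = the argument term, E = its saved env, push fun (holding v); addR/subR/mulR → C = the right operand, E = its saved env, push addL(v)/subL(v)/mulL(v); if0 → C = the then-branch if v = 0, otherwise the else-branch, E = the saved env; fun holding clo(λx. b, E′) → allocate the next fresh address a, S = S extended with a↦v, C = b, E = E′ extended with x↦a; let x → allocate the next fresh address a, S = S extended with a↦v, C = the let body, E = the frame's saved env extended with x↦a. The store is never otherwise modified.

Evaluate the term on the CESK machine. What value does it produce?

0. ⟨C=(if0 ((λy. 5) 0) then 2 else (-1 + -2)); E=∅; S=∅; K=∅⟩
1. ⟨C=((λy. 5) 0); E=∅; S=∅; K=[if0]⟩
2. ⟨C=(λy. 5); E=∅; S=∅; K=[arg :: if0]⟩
3. ⟨C=0; E=∅; S=∅; K=[fun :: if0]⟩
4. ⟨C=5; E={y↦0}; S={0↦0}; K=[if0]⟩
5. ⟨C=(-1 + -2); E=∅; S={0↦0}; K=∅⟩
6. ⟨C=-1; E=∅; S={0↦0}; K=[addR]⟩
7. ⟨C=-2; E=∅; S={0↦0}; K=[addL(-1)]⟩
→ final value -3

Answer: -3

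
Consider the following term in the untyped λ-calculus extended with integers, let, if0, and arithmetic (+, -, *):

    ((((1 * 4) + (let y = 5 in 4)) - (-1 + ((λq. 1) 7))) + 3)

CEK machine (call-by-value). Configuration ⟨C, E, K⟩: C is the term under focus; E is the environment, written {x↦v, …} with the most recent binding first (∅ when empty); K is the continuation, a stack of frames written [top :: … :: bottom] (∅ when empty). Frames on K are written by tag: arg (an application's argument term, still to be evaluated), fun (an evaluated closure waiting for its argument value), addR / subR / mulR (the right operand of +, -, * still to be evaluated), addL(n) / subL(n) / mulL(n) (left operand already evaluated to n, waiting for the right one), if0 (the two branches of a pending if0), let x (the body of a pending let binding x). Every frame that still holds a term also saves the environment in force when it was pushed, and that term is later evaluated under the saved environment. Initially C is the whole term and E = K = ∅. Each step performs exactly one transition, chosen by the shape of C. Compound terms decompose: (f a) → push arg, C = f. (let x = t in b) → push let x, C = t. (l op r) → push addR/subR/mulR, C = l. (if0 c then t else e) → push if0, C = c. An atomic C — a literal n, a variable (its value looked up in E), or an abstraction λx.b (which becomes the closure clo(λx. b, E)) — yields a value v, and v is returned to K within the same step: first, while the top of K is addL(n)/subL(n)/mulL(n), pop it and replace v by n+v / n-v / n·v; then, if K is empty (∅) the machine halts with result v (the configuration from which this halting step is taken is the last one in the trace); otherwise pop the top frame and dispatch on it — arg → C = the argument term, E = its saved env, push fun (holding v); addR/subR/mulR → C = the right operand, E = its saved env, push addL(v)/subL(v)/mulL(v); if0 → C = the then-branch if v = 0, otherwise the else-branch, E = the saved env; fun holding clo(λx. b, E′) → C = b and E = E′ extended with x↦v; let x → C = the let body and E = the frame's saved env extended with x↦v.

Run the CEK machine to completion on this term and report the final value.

Answer: 11

Execution trace:
[0] ⟨C=((((1 * 4) + (let y = 5 in 4)) - (-1 + ((λq. 1) 7))) + 3); E=∅; K=∅⟩
[1] ⟨C=(((1 * 4) + (let y = 5 in 4)) - (-1 + ((λq. 1) 7))); E=∅; K=[addR]⟩
[2] ⟨C=((1 * 4) + (let y = 5 in 4)); E=∅; K=[subR :: addR]⟩
[3] ⟨C=(1 * 4); E=∅; K=[addR :: subR :: addR]⟩
[4] ⟨C=1; E=∅; K=[mulR :: addR :: subR :: addR]⟩
[5] ⟨C=4; E=∅; K=[mulL(1) :: addR :: subR :: addR]⟩
[6] ⟨C=(let y = 5 in 4); E=∅; K=[addL(4) :: subR :: addR]⟩
[7] ⟨C=5; E=∅; K=[let y :: addL(4) :: subR :: addR]⟩
[8] ⟨C=4; E={y↦5}; K=[addL(4) :: subR :: addR]⟩
[9] ⟨C=(-1 + ((λq. 1) 7)); E=∅; K=[subL(8) :: addR]⟩
[10] ⟨C=-1; E=∅; K=[addR :: subL(8) :: addR]⟩
[11] ⟨C=((λq. 1) 7); E=∅; K=[addL(-1) :: subL(8) :: addR]⟩
[12] ⟨C=(λq. 1); E=∅; K=[arg :: addL(-1) :: subL(8) :: addR]⟩
[13] ⟨C=7; E=∅; K=[fun :: addL(-1) :: subL(8) :: addR]⟩
[14] ⟨C=1; E={q↦7}; K=[addL(-1) :: subL(8) :: addR]⟩
[15] ⟨C=3; E=∅; K=[addL(8)]⟩
→ final value 11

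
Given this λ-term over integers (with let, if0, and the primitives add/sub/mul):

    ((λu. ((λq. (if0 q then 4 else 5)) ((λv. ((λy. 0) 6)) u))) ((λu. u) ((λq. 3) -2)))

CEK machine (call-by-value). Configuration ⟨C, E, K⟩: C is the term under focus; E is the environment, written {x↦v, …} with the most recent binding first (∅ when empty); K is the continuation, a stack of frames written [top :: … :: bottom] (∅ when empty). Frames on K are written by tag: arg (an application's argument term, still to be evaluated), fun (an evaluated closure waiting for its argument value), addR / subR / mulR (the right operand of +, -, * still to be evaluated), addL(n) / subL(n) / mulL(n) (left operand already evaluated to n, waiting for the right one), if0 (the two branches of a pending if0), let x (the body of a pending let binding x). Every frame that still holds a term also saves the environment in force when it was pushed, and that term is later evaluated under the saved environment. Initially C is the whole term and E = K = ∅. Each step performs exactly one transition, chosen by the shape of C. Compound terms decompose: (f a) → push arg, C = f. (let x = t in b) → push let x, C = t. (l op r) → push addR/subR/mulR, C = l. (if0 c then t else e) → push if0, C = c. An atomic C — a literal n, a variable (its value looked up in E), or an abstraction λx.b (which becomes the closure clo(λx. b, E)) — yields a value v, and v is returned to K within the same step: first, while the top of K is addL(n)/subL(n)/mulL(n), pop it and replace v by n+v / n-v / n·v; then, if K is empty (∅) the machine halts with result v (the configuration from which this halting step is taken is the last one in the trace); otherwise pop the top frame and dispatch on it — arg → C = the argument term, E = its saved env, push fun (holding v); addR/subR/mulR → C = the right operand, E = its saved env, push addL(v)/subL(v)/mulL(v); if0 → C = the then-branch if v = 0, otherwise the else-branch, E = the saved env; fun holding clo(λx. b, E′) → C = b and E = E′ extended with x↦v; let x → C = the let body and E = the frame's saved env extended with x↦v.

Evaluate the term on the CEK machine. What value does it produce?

Answer: 4

Machine steps:
t=0: <C=((λu. ((λq. (if0 q then 4 else 5)) ((λv. ((λy. 0) 6)) u))) ((λu. u) ((λq. 3) -2))), E=∅, K=∅>
t=1: <C=(λu. ((λq. (if0 q then 4 else 5)) ((λv. ((λy. 0) 6)) u))), E=∅, K=[arg]>
t=2: <C=((λu. u) ((λq. 3) -2)), E=∅, K=[fun]>
t=3: <C=(λu. u), E=∅, K=[arg :: fun]>
t=4: <C=((λq. 3) -2), E=∅, K=[fun :: fun]>
t=5: <C=(λq. 3), E=∅, K=[arg :: fun :: fun]>
t=6: <C=-2, E=∅, K=[fun :: fun :: fun]>
t=7: <C=3, E={q↦-2}, K=[fun :: fun]>
t=8: <C=u, E={u↦3}, K=[fun]>
t=9: <C=((λq. (if0 q then 4 else 5)) ((λv. ((λy. 0) 6)) u)), E={u↦3}, K=∅>
t=10: <C=(λq. (if0 q then 4 else 5)), E={u↦3}, K=[arg]>
t=11: <C=((λv. ((λy. 0) 6)) u), E={u↦3}, K=[fun]>
t=12: <C=(λv. ((λy. 0) 6)), E={u↦3}, K=[arg :: fun]>
t=13: <C=u, E={u↦3}, K=[fun :: fun]>
t=14: <C=((λy. 0) 6), E={v↦3, u↦3}, K=[fun]>
t=15: <C=(λy. 0), E={v↦3, u↦3}, K=[arg :: fun]>
t=16: <C=6, E={v↦3, u↦3}, K=[fun :: fun]>
t=17: <C=0, E={y↦6, v↦3, u↦3}, K=[fun]>
t=18: <C=(if0 q then 4 else 5), E={q↦0, u↦3}, K=∅>
t=19: <C=q, E={q↦0, u↦3}, K=[if0]>
t=20: <C=4, E={q↦0, u↦3}, K=∅>
→ final value 4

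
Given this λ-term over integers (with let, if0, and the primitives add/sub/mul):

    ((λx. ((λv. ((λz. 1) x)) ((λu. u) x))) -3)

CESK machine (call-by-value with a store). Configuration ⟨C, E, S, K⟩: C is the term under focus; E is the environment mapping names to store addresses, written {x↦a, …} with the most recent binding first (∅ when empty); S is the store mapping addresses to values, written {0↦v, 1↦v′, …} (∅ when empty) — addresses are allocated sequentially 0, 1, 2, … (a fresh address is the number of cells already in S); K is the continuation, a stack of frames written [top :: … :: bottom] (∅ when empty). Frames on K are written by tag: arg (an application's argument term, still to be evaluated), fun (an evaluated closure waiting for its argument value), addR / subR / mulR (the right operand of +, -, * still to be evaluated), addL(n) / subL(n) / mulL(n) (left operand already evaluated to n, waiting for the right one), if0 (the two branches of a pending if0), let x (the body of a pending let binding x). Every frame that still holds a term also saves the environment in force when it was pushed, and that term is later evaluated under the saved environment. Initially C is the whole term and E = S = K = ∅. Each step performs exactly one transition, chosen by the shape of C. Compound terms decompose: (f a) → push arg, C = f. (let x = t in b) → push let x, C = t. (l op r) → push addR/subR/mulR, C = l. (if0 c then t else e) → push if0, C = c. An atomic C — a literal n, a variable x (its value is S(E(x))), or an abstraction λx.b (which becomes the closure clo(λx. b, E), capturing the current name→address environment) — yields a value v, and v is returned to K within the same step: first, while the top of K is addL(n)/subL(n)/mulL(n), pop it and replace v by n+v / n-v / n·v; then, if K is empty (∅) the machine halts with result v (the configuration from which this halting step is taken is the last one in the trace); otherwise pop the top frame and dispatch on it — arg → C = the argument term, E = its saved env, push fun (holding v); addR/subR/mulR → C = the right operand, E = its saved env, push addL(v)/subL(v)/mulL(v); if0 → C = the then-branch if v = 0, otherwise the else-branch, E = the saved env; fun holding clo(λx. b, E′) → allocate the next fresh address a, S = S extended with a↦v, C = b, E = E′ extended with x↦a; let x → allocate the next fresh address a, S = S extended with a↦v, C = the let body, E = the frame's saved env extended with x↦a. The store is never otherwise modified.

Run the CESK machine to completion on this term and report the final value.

0. [C=((λx. ((λv. ((λz. 1) x)) ((λu. u) x))) -3) | E=∅ | S=∅ | K=∅]
1. [C=(λx. ((λv. ((λz. 1) x)) ((λu. u) x))) | E=∅ | S=∅ | K=[arg]]
2. [C=-3 | E=∅ | S=∅ | K=[fun]]
3. [C=((λv. ((λz. 1) x)) ((λu. u) x)) | E={x↦0} | S={0↦-3} | K=∅]
4. [C=(λv. ((λz. 1) x)) | E={x↦0} | S={0↦-3} | K=[arg]]
5. [C=((λu. u) x) | E={x↦0} | S={0↦-3} | K=[fun]]
6. [C=(λu. u) | E={x↦0} | S={0↦-3} | K=[arg :: fun]]
7. [C=x | E={x↦0} | S={0↦-3} | K=[fun :: fun]]
8. [C=u | E={u↦1, x↦0} | S={0↦-3, 1↦-3} | K=[fun]]
9. [C=((λz. 1) x) | E={v↦2, x↦0} | S={0↦-3, 1↦-3, 2↦-3} | K=∅]
10. [C=(λz. 1) | E={v↦2, x↦0} | S={0↦-3, 1↦-3, 2↦-3} | K=[arg]]
11. [C=x | E={v↦2, x↦0} | S={0↦-3, 1↦-3, 2↦-3} | K=[fun]]
12. [C=1 | E={z↦3, v↦2, x↦0} | S={0↦-3, 1↦-3, 2↦-3, 3↦-3} | K=∅]
→ final value 1

Answer: 1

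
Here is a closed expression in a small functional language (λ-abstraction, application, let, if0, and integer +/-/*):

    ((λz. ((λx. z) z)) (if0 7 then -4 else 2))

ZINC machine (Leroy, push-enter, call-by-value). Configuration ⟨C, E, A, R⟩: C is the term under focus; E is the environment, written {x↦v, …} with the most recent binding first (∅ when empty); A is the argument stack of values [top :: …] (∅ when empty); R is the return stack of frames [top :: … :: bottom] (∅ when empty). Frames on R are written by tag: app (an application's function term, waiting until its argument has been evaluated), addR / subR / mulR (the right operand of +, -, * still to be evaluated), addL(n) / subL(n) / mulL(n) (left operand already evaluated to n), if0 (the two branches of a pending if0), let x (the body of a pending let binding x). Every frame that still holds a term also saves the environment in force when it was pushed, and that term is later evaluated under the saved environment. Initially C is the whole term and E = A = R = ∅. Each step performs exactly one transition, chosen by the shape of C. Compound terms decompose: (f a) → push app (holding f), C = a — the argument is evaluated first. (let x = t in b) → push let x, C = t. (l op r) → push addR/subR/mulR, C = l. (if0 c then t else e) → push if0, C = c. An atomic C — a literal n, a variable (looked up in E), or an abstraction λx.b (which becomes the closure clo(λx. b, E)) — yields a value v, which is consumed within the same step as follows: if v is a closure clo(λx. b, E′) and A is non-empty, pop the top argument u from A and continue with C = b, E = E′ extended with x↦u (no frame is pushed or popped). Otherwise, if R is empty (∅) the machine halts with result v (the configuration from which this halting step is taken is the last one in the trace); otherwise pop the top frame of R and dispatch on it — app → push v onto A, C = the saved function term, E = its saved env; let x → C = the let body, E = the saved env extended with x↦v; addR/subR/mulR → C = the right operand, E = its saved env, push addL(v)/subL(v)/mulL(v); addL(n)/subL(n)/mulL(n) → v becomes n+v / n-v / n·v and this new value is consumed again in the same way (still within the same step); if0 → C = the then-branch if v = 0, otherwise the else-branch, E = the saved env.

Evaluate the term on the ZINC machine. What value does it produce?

Answer: 2

Execution trace:
t=0: <C=((λz. ((λx. z) z)) (if0 7 then -4 else 2)), E=∅, A=∅, R=∅>
t=1: <C=(if0 7 then -4 else 2), E=∅, A=∅, R=[app]>
t=2: <C=7, E=∅, A=∅, R=[if0 :: app]>
t=3: <C=2, E=∅, A=∅, R=[app]>
t=4: <C=(λz. ((λx. z) z)), E=∅, A=[2], R=∅>
t=5: <C=((λx. z) z), E={z↦2}, A=∅, R=∅>
t=6: <C=z, E={z↦2}, A=∅, R=[app]>
t=7: <C=(λx. z), E={z↦2}, A=[2], R=∅>
t=8: <C=z, E={x↦2, z↦2}, A=∅, R=∅>
→ final value 2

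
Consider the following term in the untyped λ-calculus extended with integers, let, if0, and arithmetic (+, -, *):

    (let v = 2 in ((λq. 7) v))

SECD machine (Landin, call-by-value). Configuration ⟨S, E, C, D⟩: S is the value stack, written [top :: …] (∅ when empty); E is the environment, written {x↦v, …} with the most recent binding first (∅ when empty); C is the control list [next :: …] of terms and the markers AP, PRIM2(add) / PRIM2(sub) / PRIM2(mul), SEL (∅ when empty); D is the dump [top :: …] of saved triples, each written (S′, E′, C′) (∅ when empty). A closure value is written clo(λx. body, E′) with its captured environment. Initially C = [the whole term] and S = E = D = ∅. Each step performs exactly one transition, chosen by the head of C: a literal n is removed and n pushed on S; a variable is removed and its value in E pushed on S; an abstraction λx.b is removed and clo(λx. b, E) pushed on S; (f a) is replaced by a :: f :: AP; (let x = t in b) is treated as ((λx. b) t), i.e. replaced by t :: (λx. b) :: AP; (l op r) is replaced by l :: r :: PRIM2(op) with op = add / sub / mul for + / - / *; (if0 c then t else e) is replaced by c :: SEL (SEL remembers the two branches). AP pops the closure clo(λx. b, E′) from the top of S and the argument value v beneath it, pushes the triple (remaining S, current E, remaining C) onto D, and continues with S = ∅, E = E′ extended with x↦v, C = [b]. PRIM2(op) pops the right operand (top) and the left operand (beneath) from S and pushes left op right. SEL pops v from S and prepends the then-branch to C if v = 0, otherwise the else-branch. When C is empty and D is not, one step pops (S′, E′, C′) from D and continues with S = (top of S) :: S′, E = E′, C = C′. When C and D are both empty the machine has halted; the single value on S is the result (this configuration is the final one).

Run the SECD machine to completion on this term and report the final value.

Answer: 7

Execution trace:
[0] ⟨S=∅; E=∅; C=[(let v = 2 in ((λq. 7) v))]; D=∅⟩
[1] ⟨S=∅; E=∅; C=[2 :: (λv. ((λq. 7) v)) :: AP]; D=∅⟩
[2] ⟨S=[2]; E=∅; C=[(λv. ((λq. 7) v)) :: AP]; D=∅⟩
[3] ⟨S=[clo(λv. ((λq. 7) v), ∅) :: 2]; E=∅; C=[AP]; D=∅⟩
[4] ⟨S=∅; E={v↦2}; C=[((λq. 7) v)]; D=[(∅, ∅, ∅)]⟩
[5] ⟨S=∅; E={v↦2}; C=[v :: (λq. 7) :: AP]; D=[(∅, ∅, ∅)]⟩
[6] ⟨S=[2]; E={v↦2}; C=[(λq. 7) :: AP]; D=[(∅, ∅, ∅)]⟩
[7] ⟨S=[clo(λq. 7, {v↦2}) :: 2]; E={v↦2}; C=[AP]; D=[(∅, ∅, ∅)]⟩
[8] ⟨S=∅; E={q↦2, v↦2}; C=[7]; D=[(∅, {v↦2}, ∅) :: (∅, ∅, ∅)]⟩
[9] ⟨S=[7]; E={q↦2, v↦2}; C=∅; D=[(∅, {v↦2}, ∅) :: (∅, ∅, ∅)]⟩
[10] ⟨S=[7]; E={v↦2}; C=∅; D=[(∅, ∅, ∅)]⟩
[11] ⟨S=[7]; E=∅; C=∅; D=∅⟩
→ final value 7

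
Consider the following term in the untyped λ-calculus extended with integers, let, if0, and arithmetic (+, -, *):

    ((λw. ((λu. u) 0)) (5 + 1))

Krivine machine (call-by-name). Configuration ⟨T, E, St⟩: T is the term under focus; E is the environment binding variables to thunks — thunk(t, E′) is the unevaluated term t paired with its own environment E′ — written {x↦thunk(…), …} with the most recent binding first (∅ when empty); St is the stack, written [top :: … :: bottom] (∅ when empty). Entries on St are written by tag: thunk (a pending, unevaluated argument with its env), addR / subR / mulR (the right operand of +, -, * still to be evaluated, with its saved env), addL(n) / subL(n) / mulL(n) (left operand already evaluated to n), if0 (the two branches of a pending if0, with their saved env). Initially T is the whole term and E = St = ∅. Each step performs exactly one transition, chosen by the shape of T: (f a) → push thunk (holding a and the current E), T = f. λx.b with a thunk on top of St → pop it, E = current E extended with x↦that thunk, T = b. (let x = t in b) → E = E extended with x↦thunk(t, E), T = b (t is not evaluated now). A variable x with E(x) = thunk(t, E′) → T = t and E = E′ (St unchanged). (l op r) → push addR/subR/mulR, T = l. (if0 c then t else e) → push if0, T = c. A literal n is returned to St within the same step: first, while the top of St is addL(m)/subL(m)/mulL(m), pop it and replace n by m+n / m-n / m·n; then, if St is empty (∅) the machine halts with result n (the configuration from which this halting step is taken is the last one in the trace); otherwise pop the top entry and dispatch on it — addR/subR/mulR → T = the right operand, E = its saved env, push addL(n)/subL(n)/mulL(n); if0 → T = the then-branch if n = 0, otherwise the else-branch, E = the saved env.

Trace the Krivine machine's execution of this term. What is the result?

t=0: [T=((λw. ((λu. u) 0)) (5 + 1)) | E=∅ | St=∅]
t=1: [T=(λw. ((λu. u) 0)) | E=∅ | St=[thunk]]
t=2: [T=((λu. u) 0) | E={w↦thunk((5 + 1), ∅)} | St=∅]
t=3: [T=(λu. u) | E={w↦thunk((5 + 1), ∅)} | St=[thunk]]
t=4: [T=u | E={u↦thunk(0, {w↦thunk((5 + 1), ∅)}), w↦thunk((5 + 1), ∅)} | St=∅]
t=5: [T=0 | E={w↦thunk((5 + 1), ∅)} | St=∅]
→ final value 0

Answer: 0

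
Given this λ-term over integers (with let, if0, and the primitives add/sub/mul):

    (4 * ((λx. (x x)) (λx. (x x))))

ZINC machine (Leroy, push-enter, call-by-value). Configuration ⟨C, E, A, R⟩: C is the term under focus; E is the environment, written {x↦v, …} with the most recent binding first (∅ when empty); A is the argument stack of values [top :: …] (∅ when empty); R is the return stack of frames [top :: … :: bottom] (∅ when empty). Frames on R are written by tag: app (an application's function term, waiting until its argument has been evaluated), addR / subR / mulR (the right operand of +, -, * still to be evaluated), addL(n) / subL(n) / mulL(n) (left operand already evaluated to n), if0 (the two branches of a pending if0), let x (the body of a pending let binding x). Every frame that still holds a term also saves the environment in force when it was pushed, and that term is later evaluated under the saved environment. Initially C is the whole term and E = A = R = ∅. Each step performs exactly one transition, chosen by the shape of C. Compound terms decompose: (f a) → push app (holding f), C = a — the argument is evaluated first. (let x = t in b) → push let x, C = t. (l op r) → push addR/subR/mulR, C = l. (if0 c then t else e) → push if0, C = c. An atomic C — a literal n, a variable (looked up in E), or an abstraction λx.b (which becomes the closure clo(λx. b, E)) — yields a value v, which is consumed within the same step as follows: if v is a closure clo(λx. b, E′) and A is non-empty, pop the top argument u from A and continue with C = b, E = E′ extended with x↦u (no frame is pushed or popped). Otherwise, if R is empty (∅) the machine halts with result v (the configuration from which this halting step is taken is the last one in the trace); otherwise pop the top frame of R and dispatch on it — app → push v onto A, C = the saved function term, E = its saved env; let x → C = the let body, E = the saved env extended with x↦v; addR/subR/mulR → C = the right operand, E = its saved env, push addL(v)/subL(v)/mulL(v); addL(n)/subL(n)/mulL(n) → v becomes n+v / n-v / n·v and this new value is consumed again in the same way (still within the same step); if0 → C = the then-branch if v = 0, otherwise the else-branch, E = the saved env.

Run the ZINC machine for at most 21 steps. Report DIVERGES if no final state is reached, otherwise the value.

Answer: DIVERGES (no final state within 21 steps)

Derivation:
step 0: [C=(4 * ((λx. (x x)) (λx. (x x)))) | E=∅ | A=∅ | R=∅]
step 1: [C=4 | E=∅ | A=∅ | R=[mulR]]
step 2: [C=((λx. (x x)) (λx. (x x))) | E=∅ | A=∅ | R=[mulL(4)]]
step 3: [C=(λx. (x x)) | E=∅ | A=∅ | R=[app :: mulL(4)]]
step 4: [C=(λx. (x x)) | E=∅ | A=[clo(λx. (x x), ∅)] | R=[mulL(4)]]
step 5: [C=(x x) | E={x↦clo(λx. (x x), ∅)} | A=∅ | R=[mulL(4)]]
step 6: [C=x | E={x↦clo(λx. (x x), ∅)} | A=∅ | R=[app :: mulL(4)]]
step 7: [C=x | E={x↦clo(λx. (x x), ∅)} | A=[clo(λx. (x x), ∅)] | R=[mulL(4)]]
… configuration repeats with period 3 (steps 5–7 recur indefinitely) …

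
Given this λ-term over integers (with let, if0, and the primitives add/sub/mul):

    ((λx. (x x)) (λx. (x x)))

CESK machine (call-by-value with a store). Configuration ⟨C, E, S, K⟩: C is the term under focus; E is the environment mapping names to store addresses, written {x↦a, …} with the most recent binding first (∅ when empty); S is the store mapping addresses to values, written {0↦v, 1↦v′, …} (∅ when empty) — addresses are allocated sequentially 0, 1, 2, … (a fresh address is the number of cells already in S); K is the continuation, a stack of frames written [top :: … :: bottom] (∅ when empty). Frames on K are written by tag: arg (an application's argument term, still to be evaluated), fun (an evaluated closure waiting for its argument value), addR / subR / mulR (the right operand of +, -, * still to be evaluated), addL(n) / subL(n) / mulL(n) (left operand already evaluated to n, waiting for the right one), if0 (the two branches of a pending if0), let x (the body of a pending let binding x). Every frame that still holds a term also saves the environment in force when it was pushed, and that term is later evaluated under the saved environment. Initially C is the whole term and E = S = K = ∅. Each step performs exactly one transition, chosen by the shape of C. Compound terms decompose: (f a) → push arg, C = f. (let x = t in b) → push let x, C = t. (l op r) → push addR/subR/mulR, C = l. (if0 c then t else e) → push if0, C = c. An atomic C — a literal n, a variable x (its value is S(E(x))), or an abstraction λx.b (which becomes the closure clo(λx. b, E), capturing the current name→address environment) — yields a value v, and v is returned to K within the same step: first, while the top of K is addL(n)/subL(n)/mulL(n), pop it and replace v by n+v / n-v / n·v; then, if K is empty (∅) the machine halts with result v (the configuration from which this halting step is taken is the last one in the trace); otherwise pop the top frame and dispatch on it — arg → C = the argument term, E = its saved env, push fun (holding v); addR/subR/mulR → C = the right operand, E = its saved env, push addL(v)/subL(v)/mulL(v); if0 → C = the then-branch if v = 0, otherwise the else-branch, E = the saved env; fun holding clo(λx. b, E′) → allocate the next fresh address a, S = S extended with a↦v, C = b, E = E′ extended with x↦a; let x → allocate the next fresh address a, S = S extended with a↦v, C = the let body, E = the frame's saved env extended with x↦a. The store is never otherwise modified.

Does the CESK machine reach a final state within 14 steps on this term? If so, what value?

Answer: DIVERGES (no final state within 14 steps)

Derivation:
t=0: ⟨C=((λx. (x x)) (λx. (x x))); E=∅; S=∅; K=∅⟩
t=1: ⟨C=(λx. (x x)); E=∅; S=∅; K=[arg]⟩
t=2: ⟨C=(λx. (x x)); E=∅; S=∅; K=[fun]⟩
t=3: ⟨C=(x x); E={x↦0}; S={0↦clo(λx. (x x), ∅)}; K=∅⟩
t=4: ⟨C=x; E={x↦0}; S={0↦clo(λx. (x x), ∅)}; K=[arg]⟩
t=5: ⟨C=x; E={x↦0}; S={0↦clo(λx. (x x), ∅)}; K=[fun]⟩
t=6: ⟨C=(x x); E={x↦1}; S={0↦clo(λx. (x x), ∅), 1↦clo(λx. (x x), ∅)}; K=∅⟩
t=7: ⟨C=x; E={x↦1}; S={0↦clo(λx. (x x), ∅), 1↦clo(λx. (x x), ∅)}; K=[arg]⟩
t=8: ⟨C=x; E={x↦1}; S={0↦clo(λx. (x x), ∅), 1↦clo(λx. (x x), ∅)}; K=[fun]⟩
t=9: ⟨C=(x x); E={x↦2}; S={0↦clo(λx. (x x), ∅), 1↦clo(λx. (x x), ∅), 2↦clo(λx. (x x), ∅)}; K=∅⟩
t=10: ⟨C=x; E={x↦2}; S={0↦clo(λx. (x x), ∅), 1↦clo(λx. (x x), ∅), 2↦clo(λx. (x x), ∅)}; K=[arg]⟩
t=11: ⟨C=x; E={x↦2}; S={0↦clo(λx. (x x), ∅), 1↦clo(λx. (x x), ∅), 2↦clo(λx. (x x), ∅)}; K=[fun]⟩
t=12: ⟨C=(x x); E={x↦3}; S={0↦clo(λx. (x x), ∅), 1↦clo(λx. (x x), ∅), 2↦clo(λx. (x x), ∅), 3↦clo(λx. (x x), ∅)}; K=∅⟩
t=13: ⟨C=x; E={x↦3}; S={0↦clo(λx. (x x), ∅), 1↦clo(λx. (x x), ∅), 2↦clo(λx. (x x), ∅), 3↦clo(λx. (x x), ∅)}; K=[arg]⟩
t=14: ⟨C=x; E={x↦3}; S={0↦clo(λx. (x x), ∅), 1↦clo(λx. (x x), ∅), 2↦clo(λx. (x x), ∅), 3↦clo(λx. (x x), ∅)}; K=[fun]⟩
→ 14 transitions taken and the configuration is still not final: no result within 14 steps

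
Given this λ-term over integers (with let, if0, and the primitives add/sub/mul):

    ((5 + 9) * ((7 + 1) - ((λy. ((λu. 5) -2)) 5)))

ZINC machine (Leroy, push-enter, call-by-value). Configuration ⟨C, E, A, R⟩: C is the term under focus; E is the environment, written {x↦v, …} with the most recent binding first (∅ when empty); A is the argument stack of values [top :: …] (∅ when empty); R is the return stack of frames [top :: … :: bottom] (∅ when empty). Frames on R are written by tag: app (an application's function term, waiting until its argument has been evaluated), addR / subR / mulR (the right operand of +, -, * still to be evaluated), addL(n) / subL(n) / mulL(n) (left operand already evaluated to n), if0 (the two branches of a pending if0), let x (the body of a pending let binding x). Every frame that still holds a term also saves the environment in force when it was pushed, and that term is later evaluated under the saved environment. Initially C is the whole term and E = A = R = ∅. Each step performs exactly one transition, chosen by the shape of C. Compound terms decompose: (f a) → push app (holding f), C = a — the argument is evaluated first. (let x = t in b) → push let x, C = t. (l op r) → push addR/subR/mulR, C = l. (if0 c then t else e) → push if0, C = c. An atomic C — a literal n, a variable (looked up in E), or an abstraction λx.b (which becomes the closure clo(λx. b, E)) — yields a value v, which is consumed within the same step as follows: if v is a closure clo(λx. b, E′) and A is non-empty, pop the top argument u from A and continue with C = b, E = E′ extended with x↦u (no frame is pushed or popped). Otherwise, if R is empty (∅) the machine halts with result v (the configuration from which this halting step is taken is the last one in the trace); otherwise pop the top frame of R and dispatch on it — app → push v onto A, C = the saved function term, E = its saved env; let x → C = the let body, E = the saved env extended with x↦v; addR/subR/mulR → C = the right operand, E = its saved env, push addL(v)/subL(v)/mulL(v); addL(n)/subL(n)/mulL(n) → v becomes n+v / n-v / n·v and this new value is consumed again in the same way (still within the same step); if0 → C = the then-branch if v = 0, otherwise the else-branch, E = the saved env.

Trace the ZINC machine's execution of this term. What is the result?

0. <C=((5 + 9) * ((7 + 1) - ((λy. ((λu. 5) -2)) 5))), E=∅, A=∅, R=∅>
1. <C=(5 + 9), E=∅, A=∅, R=[mulR]>
2. <C=5, E=∅, A=∅, R=[addR :: mulR]>
3. <C=9, E=∅, A=∅, R=[addL(5) :: mulR]>
4. <C=((7 + 1) - ((λy. ((λu. 5) -2)) 5)), E=∅, A=∅, R=[mulL(14)]>
5. <C=(7 + 1), E=∅, A=∅, R=[subR :: mulL(14)]>
6. <C=7, E=∅, A=∅, R=[addR :: subR :: mulL(14)]>
7. <C=1, E=∅, A=∅, R=[addL(7) :: subR :: mulL(14)]>
8. <C=((λy. ((λu. 5) -2)) 5), E=∅, A=∅, R=[subL(8) :: mulL(14)]>
9. <C=5, E=∅, A=∅, R=[app :: subL(8) :: mulL(14)]>
10. <C=(λy. ((λu. 5) -2)), E=∅, A=[5], R=[subL(8) :: mulL(14)]>
11. <C=((λu. 5) -2), E={y↦5}, A=∅, R=[subL(8) :: mulL(14)]>
12. <C=-2, E={y↦5}, A=∅, R=[app :: subL(8) :: mulL(14)]>
13. <C=(λu. 5), E={y↦5}, A=[-2], R=[subL(8) :: mulL(14)]>
14. <C=5, E={u↦-2, y↦5}, A=∅, R=[subL(8) :: mulL(14)]>
→ final value 42

Answer: 42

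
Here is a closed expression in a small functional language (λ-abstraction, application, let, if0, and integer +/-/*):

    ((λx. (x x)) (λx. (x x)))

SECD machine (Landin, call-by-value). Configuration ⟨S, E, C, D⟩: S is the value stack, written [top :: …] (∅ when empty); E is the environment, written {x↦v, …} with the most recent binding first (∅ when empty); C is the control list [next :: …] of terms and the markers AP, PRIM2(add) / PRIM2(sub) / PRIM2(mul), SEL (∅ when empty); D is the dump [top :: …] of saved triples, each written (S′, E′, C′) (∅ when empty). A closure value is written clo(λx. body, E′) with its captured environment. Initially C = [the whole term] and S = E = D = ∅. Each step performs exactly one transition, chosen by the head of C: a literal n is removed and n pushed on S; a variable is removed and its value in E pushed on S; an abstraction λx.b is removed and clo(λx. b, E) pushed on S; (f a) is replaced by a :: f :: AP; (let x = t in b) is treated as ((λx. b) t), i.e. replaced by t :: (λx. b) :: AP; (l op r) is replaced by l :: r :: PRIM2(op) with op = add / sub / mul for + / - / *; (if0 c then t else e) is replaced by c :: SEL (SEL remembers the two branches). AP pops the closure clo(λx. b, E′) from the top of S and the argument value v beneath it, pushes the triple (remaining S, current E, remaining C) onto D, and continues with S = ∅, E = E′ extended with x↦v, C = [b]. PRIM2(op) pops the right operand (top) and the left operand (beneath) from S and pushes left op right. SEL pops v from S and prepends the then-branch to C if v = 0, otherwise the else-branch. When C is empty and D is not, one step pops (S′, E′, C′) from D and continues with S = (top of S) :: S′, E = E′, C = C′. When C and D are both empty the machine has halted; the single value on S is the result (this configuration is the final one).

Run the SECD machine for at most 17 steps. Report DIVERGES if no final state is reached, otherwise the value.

t=0: [S=∅ | E=∅ | C=[((λx. (x x)) (λx. (x x)))] | D=∅]
t=1: [S=∅ | E=∅ | C=[(λx. (x x)) :: (λx. (x x)) :: AP] | D=∅]
t=2: [S=[clo(λx. (x x), ∅)] | E=∅ | C=[(λx. (x x)) :: AP] | D=∅]
t=3: [S=[clo(λx. (x x), ∅) :: clo(λx. (x x), ∅)] | E=∅ | C=[AP] | D=∅]
t=4: [S=∅ | E={x↦clo(λx. (x x), ∅)} | C=[(x x)] | D=[(∅, ∅, ∅)]]
t=5: [S=∅ | E={x↦clo(λx. (x x), ∅)} | C=[x :: x :: AP] | D=[(∅, ∅, ∅)]]
t=6: [S=[clo(λx. (x x), ∅)] | E={x↦clo(λx. (x x), ∅)} | C=[x :: AP] | D=[(∅, ∅, ∅)]]
t=7: [S=[clo(λx. (x x), ∅) :: clo(λx. (x x), ∅)] | E={x↦clo(λx. (x x), ∅)} | C=[AP] | D=[(∅, ∅, ∅)]]
t=8: [S=∅ | E={x↦clo(λx. (x x), ∅)} | C=[(x x)] | D=[(∅, {x↦clo(λx. (x x), ∅)}, ∅) :: (∅, ∅, ∅)]]
t=9: [S=∅ | E={x↦clo(λx. (x x), ∅)} | C=[x :: x :: AP] | D=[(∅, {x↦clo(λx. (x x), ∅)}, ∅) :: (∅, ∅, ∅)]]
t=10: [S=[clo(λx. (x x), ∅)] | E={x↦clo(λx. (x x), ∅)} | C=[x :: AP] | D=[(∅, {x↦clo(λx. (x x), ∅)}, ∅) :: (∅, ∅, ∅)]]
t=11: [S=[clo(λx. (x x), ∅) :: clo(λx. (x x), ∅)] | E={x↦clo(λx. (x x), ∅)} | C=[AP] | D=[(∅, {x↦clo(λx. (x x), ∅)}, ∅) :: (∅, ∅, ∅)]]
t=12: [S=∅ | E={x↦clo(λx. (x x), ∅)} | C=[(x x)] | D=[(∅, {x↦clo(λx. (x x), ∅)}, ∅) :: (∅, {x↦clo(λx. (x x), ∅)}, ∅) :: (∅, ∅, ∅)]]
t=13: [S=∅ | E={x↦clo(λx. (x x), ∅)} | C=[x :: x :: AP] | D=[(∅, {x↦clo(λx. (x x), ∅)}, ∅) :: (∅, {x↦clo(λx. (x x), ∅)}, ∅) :: (∅, ∅, ∅)]]
t=14: [S=[clo(λx. (x x), ∅)] | E={x↦clo(λx. (x x), ∅)} | C=[x :: AP] | D=[(∅, {x↦clo(λx. (x x), ∅)}, ∅) :: (∅, {x↦clo(λx. (x x), ∅)}, ∅) :: (∅, ∅, ∅)]]
t=15: [S=[clo(λx. (x x), ∅) :: clo(λx. (x x), ∅)] | E={x↦clo(λx. (x x), ∅)} | C=[AP] | D=[(∅, {x↦clo(λx. (x x), ∅)}, ∅) :: (∅, {x↦clo(λx. (x x), ∅)}, ∅) :: (∅, ∅, ∅)]]
t=16: [S=∅ | E={x↦clo(λx. (x x), ∅)} | C=[(x x)] | D=[(∅, {x↦clo(λx. (x x), ∅)}, ∅) :: (∅, {x↦clo(λx. (x x), ∅)}, ∅) :: (∅, {x↦clo(λx. (x x), ∅)}, ∅) :: (∅, ∅, ∅)]]
t=17: [S=∅ | E={x↦clo(λx. (x x), ∅)} | C=[x :: x :: AP] | D=[(∅, {x↦clo(λx. (x x), ∅)}, ∅) :: (∅, {x↦clo(λx. (x x), ∅)}, ∅) :: (∅, {x↦clo(λx. (x x), ∅)}, ∅) :: (∅, ∅, ∅)]]
→ 17 transitions taken and the configuration is still not final: no result within 17 steps

Answer: DIVERGES (no final state within 17 steps)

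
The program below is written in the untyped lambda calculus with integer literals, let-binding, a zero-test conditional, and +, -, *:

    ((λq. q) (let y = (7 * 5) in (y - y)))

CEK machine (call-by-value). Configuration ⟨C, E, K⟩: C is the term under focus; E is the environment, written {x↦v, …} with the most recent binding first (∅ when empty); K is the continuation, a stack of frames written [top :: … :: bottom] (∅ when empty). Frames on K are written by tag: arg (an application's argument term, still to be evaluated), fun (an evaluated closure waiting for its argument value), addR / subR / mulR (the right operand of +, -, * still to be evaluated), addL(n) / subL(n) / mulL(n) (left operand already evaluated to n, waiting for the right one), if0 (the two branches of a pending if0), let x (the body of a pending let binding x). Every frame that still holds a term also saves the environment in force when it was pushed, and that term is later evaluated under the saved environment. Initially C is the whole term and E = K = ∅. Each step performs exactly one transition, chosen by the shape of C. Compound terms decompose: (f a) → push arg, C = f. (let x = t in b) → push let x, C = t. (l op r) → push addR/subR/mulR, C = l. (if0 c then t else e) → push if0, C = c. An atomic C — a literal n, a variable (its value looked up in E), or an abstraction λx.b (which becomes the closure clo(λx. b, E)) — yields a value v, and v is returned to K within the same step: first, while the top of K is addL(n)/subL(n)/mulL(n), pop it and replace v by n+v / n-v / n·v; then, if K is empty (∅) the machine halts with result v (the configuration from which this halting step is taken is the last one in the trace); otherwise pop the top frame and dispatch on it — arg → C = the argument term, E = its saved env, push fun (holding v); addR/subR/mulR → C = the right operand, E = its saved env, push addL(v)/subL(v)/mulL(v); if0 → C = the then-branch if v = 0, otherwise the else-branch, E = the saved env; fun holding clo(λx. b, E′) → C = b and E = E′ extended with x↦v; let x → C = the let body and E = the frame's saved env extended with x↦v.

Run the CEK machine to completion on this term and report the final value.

step 0: <C=((λq. q) (let y = (7 * 5) in (y - y))), E=∅, K=∅>
step 1: <C=(λq. q), E=∅, K=[arg]>
step 2: <C=(let y = (7 * 5) in (y - y)), E=∅, K=[fun]>
step 3: <C=(7 * 5), E=∅, K=[let y :: fun]>
step 4: <C=7, E=∅, K=[mulR :: let y :: fun]>
step 5: <C=5, E=∅, K=[mulL(7) :: let y :: fun]>
step 6: <C=(y - y), E={y↦35}, K=[fun]>
step 7: <C=y, E={y↦35}, K=[subR :: fun]>
step 8: <C=y, E={y↦35}, K=[subL(35) :: fun]>
step 9: <C=q, E={q↦0}, K=∅>
→ final value 0

Answer: 0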